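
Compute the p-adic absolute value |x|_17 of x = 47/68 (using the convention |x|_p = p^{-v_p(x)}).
|47/68|_17 = 17

Step 1 — compute v_17(x) by factoring powers of 17 out of the numerator and denominator: v_17(47/68) = -1. Step 2 — apply |x|_p = p^{-v_p(x)} = 17^{1} = 17.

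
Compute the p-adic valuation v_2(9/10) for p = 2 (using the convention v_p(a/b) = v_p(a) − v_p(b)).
v_2(9/10) = -1

Factor powers of 2 from the numerator and denominator of the reduced fraction: 9 = 2^0 · 9 and 10 = 2^1 · 5. Apply v_p(a/b) = v_p(a) − v_p(b): v_2(9/10) = 0 − 1 = -1.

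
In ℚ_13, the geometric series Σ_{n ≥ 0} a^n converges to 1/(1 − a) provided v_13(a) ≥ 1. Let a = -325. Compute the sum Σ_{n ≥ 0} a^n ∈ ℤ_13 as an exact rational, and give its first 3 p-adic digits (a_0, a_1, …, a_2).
Σ a^n = 1/(1 − a) = 1/326;  first 3 digits = (1, 1, 12)

v_13(a) = 1 ≥ 1, so the series converges in ℤ_13 to 1/(1 − a) = 1/(1 − (-325)) = 1/326. Expand this rational in ℤ_13: compute digits iteratively via d_i = x_i mod 13, x_{i+1} = (x_i − d_i)/13. The first 3 digits are (1, 1, 12).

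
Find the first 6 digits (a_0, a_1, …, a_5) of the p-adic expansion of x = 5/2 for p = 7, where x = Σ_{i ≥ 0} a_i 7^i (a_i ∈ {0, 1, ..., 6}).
(a_0, …, a_5) = (6, 3, 3, 3, 3, 3)

v_7(5/2) = 0 (numerator and denominator both coprime to 7), so x ∈ ℤ_7^×. Compute digits iteratively via a_i = x_i mod 7, x_{i+1} = (x_i − a_i)/7, with x_0 = x:
  x_0 = 5/2;  a_0 = 6;  x_1 = (x_0 − 6)/7 = -1/2
  x_1 = -1/2;  a_1 = 3;  x_2 = (x_1 − 3)/7 = -1/2
  x_2 = -1/2;  a_2 = 3;  x_3 = (x_2 − 3)/7 = -1/2
  x_3 = -1/2;  a_3 = 3;  x_4 = (x_3 − 3)/7 = -1/2
  x_4 = -1/2;  a_4 = 3;  x_5 = (x_4 − 3)/7 = -1/2
  x_5 = -1/2;  a_5 = 3;  x_6 = (x_5 − 3)/7 = -1/2
Digits: (6, 3, 3, 3, 3, 3).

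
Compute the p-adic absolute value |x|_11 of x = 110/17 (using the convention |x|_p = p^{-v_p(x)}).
|110/17|_11 = 1/11

Step 1 — compute v_11(x) by factoring powers of 11 out of the numerator and denominator: v_11(110/17) = 1. Step 2 — apply |x|_p = p^{-v_p(x)} = 11^{-1} = 1/11.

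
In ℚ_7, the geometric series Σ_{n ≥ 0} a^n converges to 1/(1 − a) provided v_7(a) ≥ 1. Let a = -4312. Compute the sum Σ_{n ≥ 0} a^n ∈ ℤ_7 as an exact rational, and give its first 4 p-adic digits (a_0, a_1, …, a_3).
Σ a^n = 1/(1 − a) = 1/4313;  first 4 digits = (1, 0, 3, 1)

v_7(a) = 2 ≥ 1, so the series converges in ℤ_7 to 1/(1 − a) = 1/(1 − (-4312)) = 1/4313. Expand this rational in ℤ_7: compute digits iteratively via d_i = x_i mod 7, x_{i+1} = (x_i − d_i)/7. The first 4 digits are (1, 0, 3, 1).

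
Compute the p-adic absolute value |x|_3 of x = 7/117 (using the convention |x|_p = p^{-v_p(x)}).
|7/117|_3 = 9

Step 1 — compute v_3(x) by factoring powers of 3 out of the numerator and denominator: v_3(7/117) = -2. Step 2 — apply |x|_p = p^{-v_p(x)} = 3^{2} = 9.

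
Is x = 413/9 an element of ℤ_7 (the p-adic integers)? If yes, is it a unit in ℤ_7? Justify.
x ∈ ℤ_7 but not a unit; v_7(x) = 1 > 0

ℤ_7 = {x ∈ ℚ_7 : v_7(x) ≥ 0} and ℤ_7^× = {x ∈ ℤ_7 : v_7(x) = 0}. Here v_7(413/9) = v_7(num) − v_7(den) = 1; compare against these criteria.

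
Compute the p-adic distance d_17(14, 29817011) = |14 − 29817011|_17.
d_17(14, 29817011) = 1/1419857

Step 1 — x − y = 14 − 29817011 = -29816997. Step 2 — v_17(-29816997) = 5 (factor: -29816997 = −(17^5 · 21); the sign does not affect v_p). Step 3 — |x − y|_17 = 17^{-5} = 1/1419857.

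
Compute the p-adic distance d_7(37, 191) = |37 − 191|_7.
d_7(37, 191) = 1/7

Step 1 — x − y = 37 − 191 = -154. Step 2 — v_7(-154) = 1 (factor: -154 = −(7^1 · 22); the sign does not affect v_p). Step 3 — |x − y|_7 = 7^{-1} = 1/7.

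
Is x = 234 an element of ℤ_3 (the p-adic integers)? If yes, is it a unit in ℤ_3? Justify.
x ∈ ℤ_3 but not a unit; v_3(x) = 2 > 0

ℤ_3 = {x ∈ ℚ_3 : v_3(x) ≥ 0} and ℤ_3^× = {x ∈ ℤ_3 : v_3(x) = 0}. Here v_3(234) = v_3(num) − v_3(den) = 2; compare against these criteria.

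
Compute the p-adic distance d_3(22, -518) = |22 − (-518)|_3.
d_3(22, -518) = 1/27

Step 1 — x − y = 22 − (-518) = 540. Step 2 — v_3(540) = 3 (factor: 540 = (3^3 · 20); the sign does not affect v_p). Step 3 — |x − y|_3 = 3^{-3} = 1/27.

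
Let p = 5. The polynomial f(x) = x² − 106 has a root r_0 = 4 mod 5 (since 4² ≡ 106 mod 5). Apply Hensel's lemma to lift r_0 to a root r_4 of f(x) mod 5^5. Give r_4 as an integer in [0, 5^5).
r_4 = 1434 (mod 3125)

Hensel's recurrence: r_{i+1} = r_i − f(r_i)·(f′(r_i))^{-1} mod 5^{i+2}, with f′(x) = 2x. Iterate:
  r_0 = 4 (mod 5)
  r_1 = 9 (mod 25)
  r_2 = 59 (mod 125)
  r_3 = 184 (mod 625)
  r_4 = 1434 (mod 3125)
Final: r_4 = 1434, and one checks f(r_4) ≡ 0 mod 5^5.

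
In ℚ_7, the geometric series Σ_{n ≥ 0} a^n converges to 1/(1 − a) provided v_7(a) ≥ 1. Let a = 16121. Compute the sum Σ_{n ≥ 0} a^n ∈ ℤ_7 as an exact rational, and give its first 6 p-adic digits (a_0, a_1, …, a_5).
Σ a^n = 1/(1 − a) = -1/16120;  first 6 digits = (1, 0, 0, 5, 6, 0)

v_7(a) = 3 ≥ 1, so the series converges in ℤ_7 to 1/(1 − a) = 1/(1 − 16121) = -1/16120. Expand this rational in ℤ_7: compute digits iteratively via d_i = x_i mod 7, x_{i+1} = (x_i − d_i)/7. The first 6 digits are (1, 0, 0, 5, 6, 0).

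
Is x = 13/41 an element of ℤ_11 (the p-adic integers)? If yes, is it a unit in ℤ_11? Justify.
x ∈ ℤ_11^× (unit); v_11(x) = 0

ℤ_11 = {x ∈ ℚ_11 : v_11(x) ≥ 0} and ℤ_11^× = {x ∈ ℤ_11 : v_11(x) = 0}. Here v_11(13/41) = v_11(num) − v_11(den) = 0; compare against these criteria.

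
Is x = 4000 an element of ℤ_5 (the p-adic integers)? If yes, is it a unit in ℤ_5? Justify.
x ∈ ℤ_5 but not a unit; v_5(x) = 3 > 0

ℤ_5 = {x ∈ ℚ_5 : v_5(x) ≥ 0} and ℤ_5^× = {x ∈ ℤ_5 : v_5(x) = 0}. Here v_5(4000) = v_5(num) − v_5(den) = 3; compare against these criteria.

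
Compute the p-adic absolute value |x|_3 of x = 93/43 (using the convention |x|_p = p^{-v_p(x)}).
|93/43|_3 = 1/3

Step 1 — compute v_3(x) by factoring powers of 3 out of the numerator and denominator: v_3(93/43) = 1. Step 2 — apply |x|_p = p^{-v_p(x)} = 3^{-1} = 1/3.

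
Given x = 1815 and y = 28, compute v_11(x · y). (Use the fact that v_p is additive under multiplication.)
v_11(50820) = 2

v_p(x) = 2 (factor: 1815 = 11^2 · 15); v_p(y) = 0 (factor: 28 = 11^0 · 28). Additivity: v_p(xy) = v_p(x) + v_p(y) = 2 + 0 = 2. (Direct check: xy = 50820 = 11^2 · (420).)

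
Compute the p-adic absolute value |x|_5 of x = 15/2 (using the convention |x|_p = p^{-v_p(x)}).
|15/2|_5 = 1/5

Step 1 — compute v_5(x) by factoring powers of 5 out of the numerator and denominator: v_5(15/2) = 1. Step 2 — apply |x|_p = p^{-v_p(x)} = 5^{-1} = 1/5.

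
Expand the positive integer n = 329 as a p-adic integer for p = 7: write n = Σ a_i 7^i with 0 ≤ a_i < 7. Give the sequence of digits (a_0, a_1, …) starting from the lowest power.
(a_0, a_1, …) = (0, 5, 6)

Repeated division by 7 gives the digits low-to-high: 329 = 5·7^1 + 6·7^2. Digit sequence: (0, 5, 6).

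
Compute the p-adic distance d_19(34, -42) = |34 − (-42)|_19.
d_19(34, -42) = 1/19

Step 1 — x − y = 34 − (-42) = 76. Step 2 — v_19(76) = 1 (factor: 76 = (19^1 · 4); the sign does not affect v_p). Step 3 — |x − y|_19 = 19^{-1} = 1/19.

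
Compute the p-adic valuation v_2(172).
v_2(172) = 2

v_2(n) is the largest exponent k such that 2^k divides n. Factor out: 172 = 2^2 · 43. (Sign doesn't affect v_p.) So v_2(172) = 2.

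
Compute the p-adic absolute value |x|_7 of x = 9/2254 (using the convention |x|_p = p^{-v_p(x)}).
|9/2254|_7 = 49

Step 1 — compute v_7(x) by factoring powers of 7 out of the numerator and denominator: v_7(9/2254) = -2. Step 2 — apply |x|_p = p^{-v_p(x)} = 7^{2} = 49.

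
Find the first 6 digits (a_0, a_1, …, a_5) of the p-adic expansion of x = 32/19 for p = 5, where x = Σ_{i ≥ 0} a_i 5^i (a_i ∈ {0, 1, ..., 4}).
(a_0, …, a_5) = (3, 0, 1, 4, 1, 2)

v_5(32/19) = 0 (numerator and denominator both coprime to 5), so x ∈ ℤ_5^×. Compute digits iteratively via a_i = x_i mod 5, x_{i+1} = (x_i − a_i)/5, with x_0 = x:
  x_0 = 32/19;  a_0 = 3;  x_1 = (x_0 − 3)/5 = -5/19
  x_1 = -5/19;  a_1 = 0;  x_2 = (x_1 − 0)/5 = -1/19
  x_2 = -1/19;  a_2 = 1;  x_3 = (x_2 − 1)/5 = -4/19
  x_3 = -4/19;  a_3 = 4;  x_4 = (x_3 − 4)/5 = -16/19
  x_4 = -16/19;  a_4 = 1;  x_5 = (x_4 − 1)/5 = -7/19
  x_5 = -7/19;  a_5 = 2;  x_6 = (x_5 − 2)/5 = -9/19
Digits: (3, 0, 1, 4, 1, 2).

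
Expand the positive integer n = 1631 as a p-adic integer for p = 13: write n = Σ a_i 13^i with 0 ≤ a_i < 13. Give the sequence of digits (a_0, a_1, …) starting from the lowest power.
(a_0, a_1, …) = (6, 8, 9)

Repeated division by 13 gives the digits low-to-high: 1631 = 6 + 8·13^1 + 9·13^2. Digit sequence: (6, 8, 9).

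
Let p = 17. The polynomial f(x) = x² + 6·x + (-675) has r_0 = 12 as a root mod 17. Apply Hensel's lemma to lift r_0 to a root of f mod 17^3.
r_2 = 2137 (mod 4913)

Hensel: r_{i+1} = r_i − f(r_i)·(f′(r_i))^{-1} mod 17^{i+2}, f′(x) = 2x + 6. Iterate:
  r_0 = 12 (mod 17)
  r_1 = 114 (mod 289)
  r_2 = 2137 (mod 4913)
Final: r = 2137 satisfies f(r) ≡ 0 mod 17^3.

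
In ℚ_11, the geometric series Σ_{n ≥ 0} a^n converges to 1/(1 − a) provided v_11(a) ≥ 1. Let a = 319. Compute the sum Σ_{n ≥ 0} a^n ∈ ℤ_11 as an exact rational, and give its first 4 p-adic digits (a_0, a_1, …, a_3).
Σ a^n = 1/(1 − a) = -1/318;  first 4 digits = (1, 7, 7, 1)

v_11(a) = 1 ≥ 1, so the series converges in ℤ_11 to 1/(1 − a) = 1/(1 − 319) = -1/318. Expand this rational in ℤ_11: compute digits iteratively via d_i = x_i mod 11, x_{i+1} = (x_i − d_i)/11. The first 4 digits are (1, 7, 7, 1).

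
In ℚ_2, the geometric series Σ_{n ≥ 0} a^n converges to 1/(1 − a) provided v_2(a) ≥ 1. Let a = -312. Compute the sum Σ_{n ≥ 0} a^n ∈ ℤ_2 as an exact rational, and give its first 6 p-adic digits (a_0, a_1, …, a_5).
Σ a^n = 1/(1 − a) = 1/313;  first 6 digits = (1, 0, 0, 1, 0, 0)

v_2(a) = 3 ≥ 1, so the series converges in ℤ_2 to 1/(1 − a) = 1/(1 − (-312)) = 1/313. Expand this rational in ℤ_2: compute digits iteratively via d_i = x_i mod 2, x_{i+1} = (x_i − d_i)/2. The first 6 digits are (1, 0, 0, 1, 0, 0).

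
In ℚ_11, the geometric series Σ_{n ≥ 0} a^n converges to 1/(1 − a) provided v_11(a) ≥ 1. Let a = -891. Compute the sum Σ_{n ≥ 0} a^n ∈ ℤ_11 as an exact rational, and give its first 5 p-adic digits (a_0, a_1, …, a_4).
Σ a^n = 1/(1 − a) = 1/892;  first 5 digits = (1, 7, 8, 3, 1)

v_11(a) = 1 ≥ 1, so the series converges in ℤ_11 to 1/(1 − a) = 1/(1 − (-891)) = 1/892. Expand this rational in ℤ_11: compute digits iteratively via d_i = x_i mod 11, x_{i+1} = (x_i − d_i)/11. The first 5 digits are (1, 7, 8, 3, 1).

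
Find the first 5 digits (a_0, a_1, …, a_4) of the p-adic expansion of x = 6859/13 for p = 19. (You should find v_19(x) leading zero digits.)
(a_0, …, a_4) = (0, 0, 0, 3, 13)

v_19(6859/13) = 3, so a_0 = ... = a_2 = 0. Factor out: x = 19^3 · u with u = 1/13 a unit in ℤ_19. Expand u iteratively via a_{v+i} = u_i mod 19, u_{i+1} = (u_i − a_{v+i})/19:
  u_0 = 1/13;  a_3 = 3;  u_1 = (u_0 − 3)/19 = -2/13
  u_1 = -2/13;  a_4 = 13;  u_2 = (u_1 − 13)/19 = -9/13
Digits: (0, 0, 0, 3, 13).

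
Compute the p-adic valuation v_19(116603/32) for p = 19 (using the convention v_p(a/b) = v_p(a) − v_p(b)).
v_19(116603/32) = 3

Factor powers of 19 from the numerator and denominator of the reduced fraction: 116603 = 19^3 · 17 and 32 = 19^0 · 32. Apply v_p(a/b) = v_p(a) − v_p(b): v_19(116603/32) = 3 − 0 = 3.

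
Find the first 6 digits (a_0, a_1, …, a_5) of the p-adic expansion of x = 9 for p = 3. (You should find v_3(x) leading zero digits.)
(a_0, …, a_5) = (0, 0, 1, 0, 0, 0)

v_3(9) = 2, so a_0 = ... = a_1 = 0. Factor out: x = 3^2 · u with u = 1 a unit in ℤ_3. Expand u iteratively via a_{v+i} = u_i mod 3, u_{i+1} = (u_i − a_{v+i})/3:
  u_0 = 1;  a_2 = 1;  u_1 = (u_0 − 1)/3 = 0
  u_1 = 0;  a_3 = 0;  u_2 = (u_1 − 0)/3 = 0
  u_2 = 0;  a_4 = 0;  u_3 = (u_2 − 0)/3 = 0
  u_3 = 0;  a_5 = 0;  u_4 = (u_3 − 0)/3 = 0
Digits: (0, 0, 1, 0, 0, 0).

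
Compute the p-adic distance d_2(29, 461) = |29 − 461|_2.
d_2(29, 461) = 1/16

Step 1 — x − y = 29 − 461 = -432. Step 2 — v_2(-432) = 4 (factor: -432 = −(2^4 · 27); the sign does not affect v_p). Step 3 — |x − y|_2 = 2^{-4} = 1/16.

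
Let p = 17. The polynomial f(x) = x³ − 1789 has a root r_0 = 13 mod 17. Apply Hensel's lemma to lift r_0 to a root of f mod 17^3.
r_2 = 3328 (mod 4913)

Hensel: r_{i+1} = r_i − f(r_i)/f′(r_i) mod 17^{i+2}, where f′(x) = 3x². Iterate:
  r_0 = 13 (mod 17)
  r_1 = 149 (mod 289)
  r_2 = 3328 (mod 4913)
Final: r = 3328 with f(r) ≡ 0 mod 17^3.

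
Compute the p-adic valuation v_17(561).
v_17(561) = 1

v_17(n) is the largest exponent k such that 17^k divides n. Factor out: 561 = 17^1 · 33. (Sign doesn't affect v_p.) So v_17(561) = 1.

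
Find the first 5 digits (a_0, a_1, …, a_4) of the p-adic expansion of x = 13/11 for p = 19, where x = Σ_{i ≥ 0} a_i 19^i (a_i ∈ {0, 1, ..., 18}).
(a_0, …, a_4) = (15, 1, 12, 8, 3)

v_19(13/11) = 0 (numerator and denominator both coprime to 19), so x ∈ ℤ_19^×. Compute digits iteratively via a_i = x_i mod 19, x_{i+1} = (x_i − a_i)/19, with x_0 = x:
  x_0 = 13/11;  a_0 = 15;  x_1 = (x_0 − 15)/19 = -8/11
  x_1 = -8/11;  a_1 = 1;  x_2 = (x_1 − 1)/19 = -1/11
  x_2 = -1/11;  a_2 = 12;  x_3 = (x_2 − 12)/19 = -7/11
  x_3 = -7/11;  a_3 = 8;  x_4 = (x_3 − 8)/19 = -5/11
  x_4 = -5/11;  a_4 = 3;  x_5 = (x_4 − 3)/19 = -2/11
Digits: (15, 1, 12, 8, 3).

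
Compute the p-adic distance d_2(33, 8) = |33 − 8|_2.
d_2(33, 8) = 1

Step 1 — x − y = 33 − 8 = 25. Step 2 — v_2(25) = 0 (factor: 25 = (2^0 · 25); the sign does not affect v_p). Step 3 — |x − y|_2 = 2^{0} = 1.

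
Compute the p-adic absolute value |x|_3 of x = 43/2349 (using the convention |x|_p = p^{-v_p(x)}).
|43/2349|_3 = 81

Step 1 — compute v_3(x) by factoring powers of 3 out of the numerator and denominator: v_3(43/2349) = -4. Step 2 — apply |x|_p = p^{-v_p(x)} = 3^{4} = 81.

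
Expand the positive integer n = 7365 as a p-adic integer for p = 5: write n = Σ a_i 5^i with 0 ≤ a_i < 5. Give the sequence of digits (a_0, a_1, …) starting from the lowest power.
(a_0, a_1, …) = (0, 3, 4, 3, 1, 2)

Repeated division by 5 gives the digits low-to-high: 7365 = 3·5^1 + 4·5^2 + 3·5^3 + 1·5^4 + 2·5^5. Digit sequence: (0, 3, 4, 3, 1, 2).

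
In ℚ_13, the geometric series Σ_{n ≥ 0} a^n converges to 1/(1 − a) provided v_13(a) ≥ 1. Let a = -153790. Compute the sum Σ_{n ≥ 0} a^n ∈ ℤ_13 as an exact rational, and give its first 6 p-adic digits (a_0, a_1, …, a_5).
Σ a^n = 1/(1 − a) = 1/153791;  first 6 digits = (1, 0, 0, 8, 7, 12)

v_13(a) = 3 ≥ 1, so the series converges in ℤ_13 to 1/(1 − a) = 1/(1 − (-153790)) = 1/153791. Expand this rational in ℤ_13: compute digits iteratively via d_i = x_i mod 13, x_{i+1} = (x_i − d_i)/13. The first 6 digits are (1, 0, 0, 8, 7, 12).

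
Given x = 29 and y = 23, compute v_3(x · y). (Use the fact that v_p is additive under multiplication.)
v_3(667) = 0

v_p(x) = 0 (factor: 29 = 3^0 · 29); v_p(y) = 0 (factor: 23 = 3^0 · 23). Additivity: v_p(xy) = v_p(x) + v_p(y) = 0 + 0 = 0. (Direct check: xy = 667 = 3^0 · (667).)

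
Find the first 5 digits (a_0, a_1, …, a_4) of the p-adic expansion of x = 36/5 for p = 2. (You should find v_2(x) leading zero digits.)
(a_0, …, a_4) = (0, 0, 1, 0, 1)

v_2(36/5) = 2, so a_0 = ... = a_1 = 0. Factor out: x = 2^2 · u with u = 9/5 a unit in ℤ_2. Expand u iteratively via a_{v+i} = u_i mod 2, u_{i+1} = (u_i − a_{v+i})/2:
  u_0 = 9/5;  a_2 = 1;  u_1 = (u_0 − 1)/2 = 2/5
  u_1 = 2/5;  a_3 = 0;  u_2 = (u_1 − 0)/2 = 1/5
  u_2 = 1/5;  a_4 = 1;  u_3 = (u_2 − 1)/2 = -2/5
Digits: (0, 0, 1, 0, 1).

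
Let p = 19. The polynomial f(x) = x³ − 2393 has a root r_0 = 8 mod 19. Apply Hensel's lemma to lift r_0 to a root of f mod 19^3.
r_2 = 4017 (mod 6859)

Hensel: r_{i+1} = r_i − f(r_i)/f′(r_i) mod 19^{i+2}, where f′(x) = 3x². Iterate:
  r_0 = 8 (mod 19)
  r_1 = 46 (mod 361)
  r_2 = 4017 (mod 6859)
Final: r = 4017 with f(r) ≡ 0 mod 19^3.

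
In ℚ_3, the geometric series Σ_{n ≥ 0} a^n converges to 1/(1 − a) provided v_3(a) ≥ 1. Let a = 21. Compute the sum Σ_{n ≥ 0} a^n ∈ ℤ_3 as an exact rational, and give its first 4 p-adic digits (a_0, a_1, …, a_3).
Σ a^n = 1/(1 − a) = -1/20;  first 4 digits = (1, 1, 0, 0)

v_3(a) = 1 ≥ 1, so the series converges in ℤ_3 to 1/(1 − a) = 1/(1 − 21) = -1/20. Expand this rational in ℤ_3: compute digits iteratively via d_i = x_i mod 3, x_{i+1} = (x_i − d_i)/3. The first 4 digits are (1, 1, 0, 0).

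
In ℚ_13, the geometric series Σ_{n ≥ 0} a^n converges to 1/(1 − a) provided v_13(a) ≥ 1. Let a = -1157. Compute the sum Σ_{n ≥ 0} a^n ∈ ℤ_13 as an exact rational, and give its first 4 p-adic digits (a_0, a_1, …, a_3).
Σ a^n = 1/(1 − a) = 1/1158;  first 4 digits = (1, 2, 10, 5)

v_13(a) = 1 ≥ 1, so the series converges in ℤ_13 to 1/(1 − a) = 1/(1 − (-1157)) = 1/1158. Expand this rational in ℤ_13: compute digits iteratively via d_i = x_i mod 13, x_{i+1} = (x_i − d_i)/13. The first 4 digits are (1, 2, 10, 5).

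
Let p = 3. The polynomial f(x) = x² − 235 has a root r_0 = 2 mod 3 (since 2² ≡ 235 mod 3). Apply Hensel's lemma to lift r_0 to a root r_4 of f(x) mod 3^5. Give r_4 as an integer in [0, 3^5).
r_4 = 44 (mod 243)

Hensel's recurrence: r_{i+1} = r_i − f(r_i)·(f′(r_i))^{-1} mod 3^{i+2}, with f′(x) = 2x. Iterate:
  r_0 = 2 (mod 3)
  r_1 = 8 (mod 9)
  r_2 = 17 (mod 27)
  r_3 = 44 (mod 81)
  r_4 = 44 (mod 243)
Final: r_4 = 44, and one checks f(r_4) ≡ 0 mod 3^5.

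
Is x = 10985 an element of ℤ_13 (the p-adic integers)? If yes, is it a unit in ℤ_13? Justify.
x ∈ ℤ_13 but not a unit; v_13(x) = 3 > 0

ℤ_13 = {x ∈ ℚ_13 : v_13(x) ≥ 0} and ℤ_13^× = {x ∈ ℤ_13 : v_13(x) = 0}. Here v_13(10985) = v_13(num) − v_13(den) = 3; compare against these criteria.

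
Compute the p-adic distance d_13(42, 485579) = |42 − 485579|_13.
d_13(42, 485579) = 1/28561

Step 1 — x − y = 42 − 485579 = -485537. Step 2 — v_13(-485537) = 4 (factor: -485537 = −(13^4 · 17); the sign does not affect v_p). Step 3 — |x − y|_13 = 13^{-4} = 1/28561.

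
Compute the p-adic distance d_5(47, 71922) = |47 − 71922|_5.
d_5(47, 71922) = 1/3125

Step 1 — x − y = 47 − 71922 = -71875. Step 2 — v_5(-71875) = 5 (factor: -71875 = −(5^5 · 23); the sign does not affect v_p). Step 3 — |x − y|_5 = 5^{-5} = 1/3125.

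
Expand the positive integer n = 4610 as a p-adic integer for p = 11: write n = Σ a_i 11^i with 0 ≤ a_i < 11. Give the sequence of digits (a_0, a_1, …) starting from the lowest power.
(a_0, a_1, …) = (1, 1, 5, 3)

Repeated division by 11 gives the digits low-to-high: 4610 = 1 + 1·11^1 + 5·11^2 + 3·11^3. Digit sequence: (1, 1, 5, 3).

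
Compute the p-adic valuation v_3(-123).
v_3(-123) = 1

v_3(n) is the largest exponent k such that 3^k divides n. Factor out: -123 = -3^1 · 41. (Sign doesn't affect v_p.) So v_3(-123) = 1.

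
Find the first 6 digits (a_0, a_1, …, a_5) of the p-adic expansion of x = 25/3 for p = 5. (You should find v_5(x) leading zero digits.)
(a_0, …, a_5) = (0, 0, 2, 3, 1, 3)

v_5(25/3) = 2, so a_0 = ... = a_1 = 0. Factor out: x = 5^2 · u with u = 1/3 a unit in ℤ_5. Expand u iteratively via a_{v+i} = u_i mod 5, u_{i+1} = (u_i − a_{v+i})/5:
  u_0 = 1/3;  a_2 = 2;  u_1 = (u_0 − 2)/5 = -1/3
  u_1 = -1/3;  a_3 = 3;  u_2 = (u_1 − 3)/5 = -2/3
  u_2 = -2/3;  a_4 = 1;  u_3 = (u_2 − 1)/5 = -1/3
  u_3 = -1/3;  a_5 = 3;  u_4 = (u_3 − 3)/5 = -2/3
Digits: (0, 0, 2, 3, 1, 3).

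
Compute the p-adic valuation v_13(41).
v_13(41) = 0

v_13(n) is the largest exponent k such that 13^k divides n. Factor out: 41 = 13^0 · 41. (Sign doesn't affect v_p.) So v_13(41) = 0.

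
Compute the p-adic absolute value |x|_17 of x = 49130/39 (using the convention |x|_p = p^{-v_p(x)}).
|49130/39|_17 = 1/4913

Step 1 — compute v_17(x) by factoring powers of 17 out of the numerator and denominator: v_17(49130/39) = 3. Step 2 — apply |x|_p = p^{-v_p(x)} = 17^{-3} = 1/4913.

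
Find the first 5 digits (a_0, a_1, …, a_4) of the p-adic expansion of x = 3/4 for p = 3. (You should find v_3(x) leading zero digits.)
(a_0, …, a_4) = (0, 1, 2, 0, 2)

v_3(3/4) = 1, so a_0 = ... = a_0 = 0. Factor out: x = 3^1 · u with u = 1/4 a unit in ℤ_3. Expand u iteratively via a_{v+i} = u_i mod 3, u_{i+1} = (u_i − a_{v+i})/3:
  u_0 = 1/4;  a_1 = 1;  u_1 = (u_0 − 1)/3 = -1/4
  u_1 = -1/4;  a_2 = 2;  u_2 = (u_1 − 2)/3 = -3/4
  u_2 = -3/4;  a_3 = 0;  u_3 = (u_2 − 0)/3 = -1/4
  u_3 = -1/4;  a_4 = 2;  u_4 = (u_3 − 2)/3 = -3/4
Digits: (0, 1, 2, 0, 2).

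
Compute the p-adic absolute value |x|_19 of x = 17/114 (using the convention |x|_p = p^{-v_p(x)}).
|17/114|_19 = 19

Step 1 — compute v_19(x) by factoring powers of 19 out of the numerator and denominator: v_19(17/114) = -1. Step 2 — apply |x|_p = p^{-v_p(x)} = 19^{1} = 19.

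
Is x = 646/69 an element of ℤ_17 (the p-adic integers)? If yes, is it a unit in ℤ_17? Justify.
x ∈ ℤ_17 but not a unit; v_17(x) = 1 > 0

ℤ_17 = {x ∈ ℚ_17 : v_17(x) ≥ 0} and ℤ_17^× = {x ∈ ℤ_17 : v_17(x) = 0}. Here v_17(646/69) = v_17(num) − v_17(den) = 1; compare against these criteria.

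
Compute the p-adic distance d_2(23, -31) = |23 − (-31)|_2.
d_2(23, -31) = 1/2

Step 1 — x − y = 23 − (-31) = 54. Step 2 — v_2(54) = 1 (factor: 54 = (2^1 · 27); the sign does not affect v_p). Step 3 — |x − y|_2 = 2^{-1} = 1/2.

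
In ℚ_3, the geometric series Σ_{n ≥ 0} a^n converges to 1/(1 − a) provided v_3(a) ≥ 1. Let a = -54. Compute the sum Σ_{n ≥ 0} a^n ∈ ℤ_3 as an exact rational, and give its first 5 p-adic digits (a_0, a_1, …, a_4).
Σ a^n = 1/(1 − a) = 1/55;  first 5 digits = (1, 0, 0, 1, 2)

v_3(a) = 3 ≥ 1, so the series converges in ℤ_3 to 1/(1 − a) = 1/(1 − (-54)) = 1/55. Expand this rational in ℤ_3: compute digits iteratively via d_i = x_i mod 3, x_{i+1} = (x_i − d_i)/3. The first 5 digits are (1, 0, 0, 1, 2).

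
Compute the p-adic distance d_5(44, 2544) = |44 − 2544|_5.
d_5(44, 2544) = 1/625

Step 1 — x − y = 44 − 2544 = -2500. Step 2 — v_5(-2500) = 4 (factor: -2500 = −(5^4 · 4); the sign does not affect v_p). Step 3 — |x − y|_5 = 5^{-4} = 1/625.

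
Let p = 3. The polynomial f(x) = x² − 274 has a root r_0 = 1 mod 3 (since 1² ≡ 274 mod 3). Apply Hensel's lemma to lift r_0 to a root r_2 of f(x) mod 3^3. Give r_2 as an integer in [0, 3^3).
r_2 = 25 (mod 27)

Hensel's recurrence: r_{i+1} = r_i − f(r_i)·(f′(r_i))^{-1} mod 3^{i+2}, with f′(x) = 2x. Iterate:
  r_0 = 1 (mod 3)
  r_1 = 7 (mod 9)
  r_2 = 25 (mod 27)
Final: r_2 = 25, and one checks f(r_2) ≡ 0 mod 3^3.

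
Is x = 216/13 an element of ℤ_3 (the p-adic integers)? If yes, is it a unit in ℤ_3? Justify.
x ∈ ℤ_3 but not a unit; v_3(x) = 3 > 0

ℤ_3 = {x ∈ ℚ_3 : v_3(x) ≥ 0} and ℤ_3^× = {x ∈ ℤ_3 : v_3(x) = 0}. Here v_3(216/13) = v_3(num) − v_3(den) = 3; compare against these criteria.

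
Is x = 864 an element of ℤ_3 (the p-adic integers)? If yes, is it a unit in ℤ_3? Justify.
x ∈ ℤ_3 but not a unit; v_3(x) = 3 > 0

ℤ_3 = {x ∈ ℚ_3 : v_3(x) ≥ 0} and ℤ_3^× = {x ∈ ℤ_3 : v_3(x) = 0}. Here v_3(864) = v_3(num) − v_3(den) = 3; compare against these criteria.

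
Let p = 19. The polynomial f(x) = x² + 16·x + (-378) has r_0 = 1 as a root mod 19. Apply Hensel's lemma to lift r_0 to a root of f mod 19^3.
r_2 = 6499 (mod 6859)

Hensel: r_{i+1} = r_i − f(r_i)·(f′(r_i))^{-1} mod 19^{i+2}, f′(x) = 2x + 16. Iterate:
  r_0 = 1 (mod 19)
  r_1 = 1 (mod 361)
  r_2 = 6499 (mod 6859)
Final: r = 6499 satisfies f(r) ≡ 0 mod 19^3.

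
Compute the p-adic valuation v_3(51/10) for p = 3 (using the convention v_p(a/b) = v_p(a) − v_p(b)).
v_3(51/10) = 1

Factor powers of 3 from the numerator and denominator of the reduced fraction: 51 = 3^1 · 17 and 10 = 3^0 · 10. Apply v_p(a/b) = v_p(a) − v_p(b): v_3(51/10) = 1 − 0 = 1.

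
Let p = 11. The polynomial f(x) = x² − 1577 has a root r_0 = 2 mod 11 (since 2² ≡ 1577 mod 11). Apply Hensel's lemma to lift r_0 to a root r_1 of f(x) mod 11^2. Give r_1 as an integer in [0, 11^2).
r_1 = 2 (mod 121)

Hensel's recurrence: r_{i+1} = r_i − f(r_i)·(f′(r_i))^{-1} mod 11^{i+2}, with f′(x) = 2x. Iterate:
  r_0 = 2 (mod 11)
  r_1 = 2 (mod 121)
Final: r_1 = 2, and one checks f(r_1) ≡ 0 mod 11^2.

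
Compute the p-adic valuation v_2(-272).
v_2(-272) = 4

v_2(n) is the largest exponent k such that 2^k divides n. Factor out: -272 = -2^4 · 17. (Sign doesn't affect v_p.) So v_2(-272) = 4.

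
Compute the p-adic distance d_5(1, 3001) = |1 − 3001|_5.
d_5(1, 3001) = 1/125

Step 1 — x − y = 1 − 3001 = -3000. Step 2 — v_5(-3000) = 3 (factor: -3000 = −(5^3 · 24); the sign does not affect v_p). Step 3 — |x − y|_5 = 5^{-3} = 1/125.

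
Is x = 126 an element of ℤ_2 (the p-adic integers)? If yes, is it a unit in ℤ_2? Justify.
x ∈ ℤ_2 but not a unit; v_2(x) = 1 > 0

ℤ_2 = {x ∈ ℚ_2 : v_2(x) ≥ 0} and ℤ_2^× = {x ∈ ℤ_2 : v_2(x) = 0}. Here v_2(126) = v_2(num) − v_2(den) = 1; compare against these criteria.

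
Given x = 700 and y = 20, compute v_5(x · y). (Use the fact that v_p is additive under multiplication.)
v_5(14000) = 3

v_p(x) = 2 (factor: 700 = 5^2 · 28); v_p(y) = 1 (factor: 20 = 5^1 · 4). Additivity: v_p(xy) = v_p(x) + v_p(y) = 2 + 1 = 3. (Direct check: xy = 14000 = 5^3 · (112).)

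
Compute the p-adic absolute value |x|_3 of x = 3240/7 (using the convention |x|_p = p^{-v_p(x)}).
|3240/7|_3 = 1/81

Step 1 — compute v_3(x) by factoring powers of 3 out of the numerator and denominator: v_3(3240/7) = 4. Step 2 — apply |x|_p = p^{-v_p(x)} = 3^{-4} = 1/81.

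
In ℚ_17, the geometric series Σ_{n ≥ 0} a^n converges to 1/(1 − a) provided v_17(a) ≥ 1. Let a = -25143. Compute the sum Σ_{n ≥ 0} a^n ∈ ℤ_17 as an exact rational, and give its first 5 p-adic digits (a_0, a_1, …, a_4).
Σ a^n = 1/(1 − a) = 1/25144;  first 5 digits = (1, 0, 15, 11, 3)

v_17(a) = 2 ≥ 1, so the series converges in ℤ_17 to 1/(1 − a) = 1/(1 − (-25143)) = 1/25144. Expand this rational in ℤ_17: compute digits iteratively via d_i = x_i mod 17, x_{i+1} = (x_i − d_i)/17. The first 5 digits are (1, 0, 15, 11, 3).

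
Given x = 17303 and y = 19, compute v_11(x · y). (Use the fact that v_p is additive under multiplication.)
v_11(328757) = 3

v_p(x) = 3 (factor: 17303 = 11^3 · 13); v_p(y) = 0 (factor: 19 = 11^0 · 19). Additivity: v_p(xy) = v_p(x) + v_p(y) = 3 + 0 = 3. (Direct check: xy = 328757 = 11^3 · (247).)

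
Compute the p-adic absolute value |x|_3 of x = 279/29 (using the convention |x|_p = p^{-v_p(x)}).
|279/29|_3 = 1/9

Step 1 — compute v_3(x) by factoring powers of 3 out of the numerator and denominator: v_3(279/29) = 2. Step 2 — apply |x|_p = p^{-v_p(x)} = 3^{-2} = 1/9.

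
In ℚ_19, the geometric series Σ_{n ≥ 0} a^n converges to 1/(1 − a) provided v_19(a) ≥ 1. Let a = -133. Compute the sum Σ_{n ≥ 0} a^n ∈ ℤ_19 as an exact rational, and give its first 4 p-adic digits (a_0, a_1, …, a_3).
Σ a^n = 1/(1 − a) = 1/134;  first 4 digits = (1, 12, 10, 1)

v_19(a) = 1 ≥ 1, so the series converges in ℤ_19 to 1/(1 − a) = 1/(1 − (-133)) = 1/134. Expand this rational in ℤ_19: compute digits iteratively via d_i = x_i mod 19, x_{i+1} = (x_i − d_i)/19. The first 4 digits are (1, 12, 10, 1).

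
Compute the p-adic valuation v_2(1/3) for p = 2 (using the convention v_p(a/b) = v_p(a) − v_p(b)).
v_2(1/3) = 0

Factor powers of 2 from the numerator and denominator of the reduced fraction: 1 = 2^0 · 1 and 3 = 2^0 · 3. Apply v_p(a/b) = v_p(a) − v_p(b): v_2(1/3) = 0 − 0 = 0.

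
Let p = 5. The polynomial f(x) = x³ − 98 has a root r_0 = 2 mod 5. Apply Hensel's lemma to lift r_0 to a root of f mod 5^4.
r_3 = 372 (mod 625)

Hensel: r_{i+1} = r_i − f(r_i)/f′(r_i) mod 5^{i+2}, where f′(x) = 3x². Iterate:
  r_0 = 2 (mod 5)
  r_1 = 22 (mod 25)
  r_2 = 122 (mod 125)
  r_3 = 372 (mod 625)
Final: r = 372 with f(r) ≡ 0 mod 5^4.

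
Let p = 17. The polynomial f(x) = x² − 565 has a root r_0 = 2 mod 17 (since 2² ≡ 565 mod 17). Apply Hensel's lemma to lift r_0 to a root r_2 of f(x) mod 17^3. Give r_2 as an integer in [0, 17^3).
r_2 = 2671 (mod 4913)

Hensel's recurrence: r_{i+1} = r_i − f(r_i)·(f′(r_i))^{-1} mod 17^{i+2}, with f′(x) = 2x. Iterate:
  r_0 = 2 (mod 17)
  r_1 = 70 (mod 289)
  r_2 = 2671 (mod 4913)
Final: r_2 = 2671, and one checks f(r_2) ≡ 0 mod 17^3.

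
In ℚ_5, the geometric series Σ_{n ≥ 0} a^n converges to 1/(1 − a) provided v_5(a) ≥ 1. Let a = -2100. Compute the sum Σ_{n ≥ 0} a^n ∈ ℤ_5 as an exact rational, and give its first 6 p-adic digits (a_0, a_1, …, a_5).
Σ a^n = 1/(1 − a) = 1/2101;  first 6 digits = (1, 0, 1, 3, 2, 0)

v_5(a) = 2 ≥ 1, so the series converges in ℤ_5 to 1/(1 − a) = 1/(1 − (-2100)) = 1/2101. Expand this rational in ℤ_5: compute digits iteratively via d_i = x_i mod 5, x_{i+1} = (x_i − d_i)/5. The first 6 digits are (1, 0, 1, 3, 2, 0).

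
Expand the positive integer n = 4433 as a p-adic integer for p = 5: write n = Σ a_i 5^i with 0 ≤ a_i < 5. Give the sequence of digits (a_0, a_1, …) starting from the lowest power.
(a_0, a_1, …) = (3, 1, 2, 0, 2, 1)

Repeated division by 5 gives the digits low-to-high: 4433 = 3 + 1·5^1 + 2·5^2 + 2·5^4 + 1·5^5. Digit sequence: (3, 1, 2, 0, 2, 1).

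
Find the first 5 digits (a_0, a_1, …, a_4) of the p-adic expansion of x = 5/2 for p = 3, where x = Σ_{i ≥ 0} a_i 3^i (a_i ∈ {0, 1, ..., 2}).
(a_0, …, a_4) = (1, 2, 1, 1, 1)

v_3(5/2) = 0 (numerator and denominator both coprime to 3), so x ∈ ℤ_3^×. Compute digits iteratively via a_i = x_i mod 3, x_{i+1} = (x_i − a_i)/3, with x_0 = x:
  x_0 = 5/2;  a_0 = 1;  x_1 = (x_0 − 1)/3 = 1/2
  x_1 = 1/2;  a_1 = 2;  x_2 = (x_1 − 2)/3 = -1/2
  x_2 = -1/2;  a_2 = 1;  x_3 = (x_2 − 1)/3 = -1/2
  x_3 = -1/2;  a_3 = 1;  x_4 = (x_3 − 1)/3 = -1/2
  x_4 = -1/2;  a_4 = 1;  x_5 = (x_4 − 1)/3 = -1/2
Digits: (1, 2, 1, 1, 1).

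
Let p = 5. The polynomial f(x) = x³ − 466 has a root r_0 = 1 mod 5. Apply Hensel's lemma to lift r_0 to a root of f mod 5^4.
r_3 = 506 (mod 625)

Hensel: r_{i+1} = r_i − f(r_i)/f′(r_i) mod 5^{i+2}, where f′(x) = 3x². Iterate:
  r_0 = 1 (mod 5)
  r_1 = 6 (mod 25)
  r_2 = 6 (mod 125)
  r_3 = 506 (mod 625)
Final: r = 506 with f(r) ≡ 0 mod 5^4.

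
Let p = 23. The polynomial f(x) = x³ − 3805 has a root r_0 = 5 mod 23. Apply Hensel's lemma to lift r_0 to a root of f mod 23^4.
r_3 = 179244 (mod 279841)

Hensel: r_{i+1} = r_i − f(r_i)/f′(r_i) mod 23^{i+2}, where f′(x) = 3x². Iterate:
  r_0 = 5 (mod 23)
  r_1 = 442 (mod 529)
  r_2 = 8906 (mod 12167)
  r_3 = 179244 (mod 279841)
Final: r = 179244 with f(r) ≡ 0 mod 23^4.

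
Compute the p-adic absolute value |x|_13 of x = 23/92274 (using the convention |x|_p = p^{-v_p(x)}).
|23/92274|_13 = 2197

Step 1 — compute v_13(x) by factoring powers of 13 out of the numerator and denominator: v_13(23/92274) = -3. Step 2 — apply |x|_p = p^{-v_p(x)} = 13^{3} = 2197.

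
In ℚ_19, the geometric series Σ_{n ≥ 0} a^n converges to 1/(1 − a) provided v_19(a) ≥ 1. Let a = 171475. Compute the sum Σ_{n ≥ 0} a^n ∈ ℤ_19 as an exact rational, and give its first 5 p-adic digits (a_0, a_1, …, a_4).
Σ a^n = 1/(1 − a) = -1/171474;  first 5 digits = (1, 0, 0, 6, 1)

v_19(a) = 3 ≥ 1, so the series converges in ℤ_19 to 1/(1 − a) = 1/(1 − 171475) = -1/171474. Expand this rational in ℤ_19: compute digits iteratively via d_i = x_i mod 19, x_{i+1} = (x_i − d_i)/19. The first 5 digits are (1, 0, 0, 6, 1).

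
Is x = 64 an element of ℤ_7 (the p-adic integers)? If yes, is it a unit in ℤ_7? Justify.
x ∈ ℤ_7^× (unit); v_7(x) = 0

ℤ_7 = {x ∈ ℚ_7 : v_7(x) ≥ 0} and ℤ_7^× = {x ∈ ℤ_7 : v_7(x) = 0}. Here v_7(64) = v_7(num) − v_7(den) = 0; compare against these criteria.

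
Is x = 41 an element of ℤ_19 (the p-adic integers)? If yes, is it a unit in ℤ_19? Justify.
x ∈ ℤ_19^× (unit); v_19(x) = 0

ℤ_19 = {x ∈ ℚ_19 : v_19(x) ≥ 0} and ℤ_19^× = {x ∈ ℤ_19 : v_19(x) = 0}. Here v_19(41) = v_19(num) − v_19(den) = 0; compare against these criteria.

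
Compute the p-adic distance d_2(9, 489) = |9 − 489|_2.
d_2(9, 489) = 1/32

Step 1 — x − y = 9 − 489 = -480. Step 2 — v_2(-480) = 5 (factor: -480 = −(2^5 · 15); the sign does not affect v_p). Step 3 — |x − y|_2 = 2^{-5} = 1/32.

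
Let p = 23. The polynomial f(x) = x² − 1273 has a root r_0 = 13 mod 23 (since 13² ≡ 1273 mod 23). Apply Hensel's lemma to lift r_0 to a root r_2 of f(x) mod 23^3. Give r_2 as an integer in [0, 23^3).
r_2 = 5142 (mod 12167)

Hensel's recurrence: r_{i+1} = r_i − f(r_i)·(f′(r_i))^{-1} mod 23^{i+2}, with f′(x) = 2x. Iterate:
  r_0 = 13 (mod 23)
  r_1 = 381 (mod 529)
  r_2 = 5142 (mod 12167)
Final: r_2 = 5142, and one checks f(r_2) ≡ 0 mod 23^3.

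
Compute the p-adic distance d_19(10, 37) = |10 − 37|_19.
d_19(10, 37) = 1

Step 1 — x − y = 10 − 37 = -27. Step 2 — v_19(-27) = 0 (factor: -27 = −(19^0 · 27); the sign does not affect v_p). Step 3 — |x − y|_19 = 19^{0} = 1.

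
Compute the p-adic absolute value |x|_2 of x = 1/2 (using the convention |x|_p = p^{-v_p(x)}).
|1/2|_2 = 2

Step 1 — compute v_2(x) by factoring powers of 2 out of the numerator and denominator: v_2(1/2) = -1. Step 2 — apply |x|_p = p^{-v_p(x)} = 2^{1} = 2.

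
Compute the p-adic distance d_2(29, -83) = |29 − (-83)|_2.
d_2(29, -83) = 1/16

Step 1 — x − y = 29 − (-83) = 112. Step 2 — v_2(112) = 4 (factor: 112 = (2^4 · 7); the sign does not affect v_p). Step 3 — |x − y|_2 = 2^{-4} = 1/16.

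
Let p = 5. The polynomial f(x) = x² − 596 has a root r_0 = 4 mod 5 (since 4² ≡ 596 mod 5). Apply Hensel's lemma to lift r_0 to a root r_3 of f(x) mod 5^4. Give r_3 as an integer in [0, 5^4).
r_3 = 564 (mod 625)

Hensel's recurrence: r_{i+1} = r_i − f(r_i)·(f′(r_i))^{-1} mod 5^{i+2}, with f′(x) = 2x. Iterate:
  r_0 = 4 (mod 5)
  r_1 = 14 (mod 25)
  r_2 = 64 (mod 125)
  r_3 = 564 (mod 625)
Final: r_3 = 564, and one checks f(r_3) ≡ 0 mod 5^4.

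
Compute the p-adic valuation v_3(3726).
v_3(3726) = 4

v_3(n) is the largest exponent k such that 3^k divides n. Factor out: 3726 = 3^4 · 46. (Sign doesn't affect v_p.) So v_3(3726) = 4.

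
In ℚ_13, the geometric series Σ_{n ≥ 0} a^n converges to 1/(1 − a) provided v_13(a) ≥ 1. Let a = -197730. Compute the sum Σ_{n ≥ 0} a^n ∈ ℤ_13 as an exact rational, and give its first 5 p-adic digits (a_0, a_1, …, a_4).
Σ a^n = 1/(1 − a) = 1/197731;  first 5 digits = (1, 0, 0, 1, 6)

v_13(a) = 3 ≥ 1, so the series converges in ℤ_13 to 1/(1 − a) = 1/(1 − (-197730)) = 1/197731. Expand this rational in ℤ_13: compute digits iteratively via d_i = x_i mod 13, x_{i+1} = (x_i − d_i)/13. The first 5 digits are (1, 0, 0, 1, 6).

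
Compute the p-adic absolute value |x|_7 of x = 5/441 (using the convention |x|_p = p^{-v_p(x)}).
|5/441|_7 = 49

Step 1 — compute v_7(x) by factoring powers of 7 out of the numerator and denominator: v_7(5/441) = -2. Step 2 — apply |x|_p = p^{-v_p(x)} = 7^{2} = 49.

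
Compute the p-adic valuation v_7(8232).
v_7(8232) = 3

v_7(n) is the largest exponent k such that 7^k divides n. Factor out: 8232 = 7^3 · 24. (Sign doesn't affect v_p.) So v_7(8232) = 3.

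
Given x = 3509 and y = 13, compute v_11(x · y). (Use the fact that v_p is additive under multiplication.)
v_11(45617) = 2

v_p(x) = 2 (factor: 3509 = 11^2 · 29); v_p(y) = 0 (factor: 13 = 11^0 · 13). Additivity: v_p(xy) = v_p(x) + v_p(y) = 2 + 0 = 2. (Direct check: xy = 45617 = 11^2 · (377).)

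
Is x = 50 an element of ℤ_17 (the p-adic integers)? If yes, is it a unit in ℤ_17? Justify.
x ∈ ℤ_17^× (unit); v_17(x) = 0

ℤ_17 = {x ∈ ℚ_17 : v_17(x) ≥ 0} and ℤ_17^× = {x ∈ ℤ_17 : v_17(x) = 0}. Here v_17(50) = v_17(num) − v_17(den) = 0; compare against these criteria.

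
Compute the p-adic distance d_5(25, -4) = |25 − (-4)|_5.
d_5(25, -4) = 1

Step 1 — x − y = 25 − (-4) = 29. Step 2 — v_5(29) = 0 (factor: 29 = (5^0 · 29); the sign does not affect v_p). Step 3 — |x − y|_5 = 5^{0} = 1.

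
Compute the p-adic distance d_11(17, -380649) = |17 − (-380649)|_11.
d_11(17, -380649) = 1/14641

Step 1 — x − y = 17 − (-380649) = 380666. Step 2 — v_11(380666) = 4 (factor: 380666 = (11^4 · 26); the sign does not affect v_p). Step 3 — |x − y|_11 = 11^{-4} = 1/14641.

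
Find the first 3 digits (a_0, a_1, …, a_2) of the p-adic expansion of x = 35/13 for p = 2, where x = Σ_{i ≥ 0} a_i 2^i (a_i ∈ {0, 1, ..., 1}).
(a_0, …, a_2) = (1, 1, 1)

v_2(35/13) = 0 (numerator and denominator both coprime to 2), so x ∈ ℤ_2^×. Compute digits iteratively via a_i = x_i mod 2, x_{i+1} = (x_i − a_i)/2, with x_0 = x:
  x_0 = 35/13;  a_0 = 1;  x_1 = (x_0 − 1)/2 = 11/13
  x_1 = 11/13;  a_1 = 1;  x_2 = (x_1 − 1)/2 = -1/13
  x_2 = -1/13;  a_2 = 1;  x_3 = (x_2 − 1)/2 = -7/13
Digits: (1, 1, 1).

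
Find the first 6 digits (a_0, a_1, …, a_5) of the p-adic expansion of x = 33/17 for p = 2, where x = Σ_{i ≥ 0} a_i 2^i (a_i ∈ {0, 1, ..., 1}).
(a_0, …, a_5) = (1, 0, 0, 0, 1, 0)

v_2(33/17) = 0 (numerator and denominator both coprime to 2), so x ∈ ℤ_2^×. Compute digits iteratively via a_i = x_i mod 2, x_{i+1} = (x_i − a_i)/2, with x_0 = x:
  x_0 = 33/17;  a_0 = 1;  x_1 = (x_0 − 1)/2 = 8/17
  x_1 = 8/17;  a_1 = 0;  x_2 = (x_1 − 0)/2 = 4/17
  x_2 = 4/17;  a_2 = 0;  x_3 = (x_2 − 0)/2 = 2/17
  x_3 = 2/17;  a_3 = 0;  x_4 = (x_3 − 0)/2 = 1/17
  x_4 = 1/17;  a_4 = 1;  x_5 = (x_4 − 1)/2 = -8/17
  x_5 = -8/17;  a_5 = 0;  x_6 = (x_5 − 0)/2 = -4/17
Digits: (1, 0, 0, 0, 1, 0).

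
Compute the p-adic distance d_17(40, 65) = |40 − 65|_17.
d_17(40, 65) = 1

Step 1 — x − y = 40 − 65 = -25. Step 2 — v_17(-25) = 0 (factor: -25 = −(17^0 · 25); the sign does not affect v_p). Step 3 — |x − y|_17 = 17^{0} = 1.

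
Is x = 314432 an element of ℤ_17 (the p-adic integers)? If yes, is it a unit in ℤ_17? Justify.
x ∈ ℤ_17 but not a unit; v_17(x) = 3 > 0

ℤ_17 = {x ∈ ℚ_17 : v_17(x) ≥ 0} and ℤ_17^× = {x ∈ ℤ_17 : v_17(x) = 0}. Here v_17(314432) = v_17(num) − v_17(den) = 3; compare against these criteria.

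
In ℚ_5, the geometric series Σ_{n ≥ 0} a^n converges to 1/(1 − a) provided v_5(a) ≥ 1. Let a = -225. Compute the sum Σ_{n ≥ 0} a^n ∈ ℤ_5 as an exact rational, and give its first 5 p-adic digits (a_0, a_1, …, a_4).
Σ a^n = 1/(1 − a) = 1/226;  first 5 digits = (1, 0, 1, 3, 0)

v_5(a) = 2 ≥ 1, so the series converges in ℤ_5 to 1/(1 − a) = 1/(1 − (-225)) = 1/226. Expand this rational in ℤ_5: compute digits iteratively via d_i = x_i mod 5, x_{i+1} = (x_i − d_i)/5. The first 5 digits are (1, 0, 1, 3, 0).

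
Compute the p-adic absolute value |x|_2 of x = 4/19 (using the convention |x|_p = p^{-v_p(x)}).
|4/19|_2 = 1/4

Step 1 — compute v_2(x) by factoring powers of 2 out of the numerator and denominator: v_2(4/19) = 2. Step 2 — apply |x|_p = p^{-v_p(x)} = 2^{-2} = 1/4.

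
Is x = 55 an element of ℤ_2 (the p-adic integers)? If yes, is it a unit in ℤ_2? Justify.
x ∈ ℤ_2^× (unit); v_2(x) = 0

ℤ_2 = {x ∈ ℚ_2 : v_2(x) ≥ 0} and ℤ_2^× = {x ∈ ℤ_2 : v_2(x) = 0}. Here v_2(55) = v_2(num) − v_2(den) = 0; compare against these criteria.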